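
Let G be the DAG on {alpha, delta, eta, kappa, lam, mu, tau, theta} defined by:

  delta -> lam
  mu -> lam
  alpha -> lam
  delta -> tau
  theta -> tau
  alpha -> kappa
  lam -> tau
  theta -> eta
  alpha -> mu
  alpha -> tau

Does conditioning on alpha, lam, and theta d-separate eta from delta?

Enumerating the 4 paths from eta to delta and testing each for blocking by {alpha, lam, theta}:
Path 1: eta ← theta → tau ← alpha → mu → lam ← delta
  theta is a fork here and theta is conditioned on, so the path is blocked at theta.
Path 2: eta ← theta → tau ← alpha → lam ← delta
  theta is a fork here and theta is conditioned on, so the path is blocked at theta.
Path 3: eta ← theta → tau ← delta
  theta is a fork here and theta is conditioned on, so the path is blocked at theta.
Path 4: eta ← theta → tau ← lam ← delta
  theta is a fork here and theta is conditioned on, so the path is blocked at theta.
All paths are blocked; eta ⊥ delta | {alpha, lam, theta} holds.

Yes — eta and delta are d-separated given {alpha, lam, theta}.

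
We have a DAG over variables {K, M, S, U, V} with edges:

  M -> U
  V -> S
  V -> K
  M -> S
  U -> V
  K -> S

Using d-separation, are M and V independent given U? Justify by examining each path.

We examine all 3 paths between M and V:
Path 1: M → S ← V
  S is a collider here and neither S nor any of its descendants is conditioned on, so the collider stays closed — the path is blocked at S.
Path 2: M → S ← K ← V
  S is a collider here and neither S nor any of its descendants is conditioned on, so the collider stays closed — the path is blocked at S.
Path 3: M → U → V
  U is a chain here and U is conditioned on, so the path is blocked at U.
Since every path is blocked, d-separation holds.

Yes — M and V are d-separated given {U}.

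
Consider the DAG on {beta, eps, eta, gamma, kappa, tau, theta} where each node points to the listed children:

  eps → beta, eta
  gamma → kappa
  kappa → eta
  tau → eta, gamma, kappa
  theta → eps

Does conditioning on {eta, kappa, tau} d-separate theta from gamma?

4 paths connect theta and gamma; each must be blocked for d-separation to hold:
Path 1: theta → eps → eta ← kappa ← gamma
  kappa is a chain here and kappa is conditioned on, so the path is blocked at kappa.
Path 2: theta → eps → eta ← kappa ← tau → gamma
  kappa is a chain here and kappa is conditioned on, so the path is blocked at kappa.
Path 3: theta → eps → eta ← tau → kappa ← gamma
  tau is a fork here and tau is conditioned on, so the path is blocked at tau.
Path 4: theta → eps → eta ← tau → gamma
  tau is a fork here and tau is conditioned on, so the path is blocked at tau.
All paths are blocked; theta ⊥ gamma | {eta, kappa, tau} holds.

Yes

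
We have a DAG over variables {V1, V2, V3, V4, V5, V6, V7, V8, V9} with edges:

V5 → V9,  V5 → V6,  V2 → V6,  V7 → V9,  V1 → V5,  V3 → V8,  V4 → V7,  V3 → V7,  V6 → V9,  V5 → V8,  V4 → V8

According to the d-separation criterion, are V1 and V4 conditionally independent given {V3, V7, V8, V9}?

There are 6 undirected paths between V1 and V4; checking each against the conditioning set {V3, V7, V8, V9}:
  1. V1 → V5 → V9 ← V7 ← V3 → V8 ← V4 — V5:chain[open]; V9:collider[open]; V7:chain[blocks]; V3:fork[blocks]; V8:collider[open] ⇒ blocked
  2. V1 → V5 → V9 ← V7 ← V4 — V5:chain[open]; V9:collider[open]; V7:chain[blocks] ⇒ blocked
  3. V1 → V5 → V8 ← V3 → V7 ← V4 — V5:chain[open]; V8:collider[open]; V3:fork[blocks]; V7:collider[open] ⇒ blocked
  4. V1 → V5 → V8 ← V4 — V5:chain[open]; V8:collider[open] ⇒ active
  5. V1 → V5 → V6 → V9 ← V7 ← V3 → V8 ← V4 — V5:chain[open]; V6:chain[open]; V9:collider[open]; V7:chain[blocks]; V3:fork[blocks]; V8:collider[open] ⇒ blocked
  6. V1 → V5 → V6 → V9 ← V7 ← V4 — V5:chain[open]; V6:chain[open]; V9:collider[open]; V7:chain[blocks] ⇒ blocked
At least one path is unblocked, so d-separation fails.

No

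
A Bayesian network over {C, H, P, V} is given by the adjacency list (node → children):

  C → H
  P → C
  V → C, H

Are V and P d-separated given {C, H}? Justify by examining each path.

We examine all 2 paths between V and P:
  1. V → H ← C ← P — H:collider[open]; C:chain[blocks] ⇒ blocked
  2. V → C ← P — C:collider[open] ⇒ active
Since the path V → C ← P is active, V and P are not d-separated given {C, H}.

No — V and P are not d-separated given {C, H}.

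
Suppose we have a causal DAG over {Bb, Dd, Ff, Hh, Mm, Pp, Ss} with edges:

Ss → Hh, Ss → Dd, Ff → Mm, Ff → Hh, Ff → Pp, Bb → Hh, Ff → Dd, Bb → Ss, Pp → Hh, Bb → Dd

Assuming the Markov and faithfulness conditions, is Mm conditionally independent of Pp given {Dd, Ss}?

No

Enumerating the 6 paths from Mm to Pp and testing each for blocking by {Dd, Ss}:
Path 1: Mm ← Ff → Dd ← Bb → Hh ← Pp
  Hh is a collider here and neither Hh nor any of its descendants is conditioned on, so the collider stays closed — the path is blocked at Hh.
Path 2: Mm ← Ff → Dd ← Bb → Ss → Hh ← Pp
  Ss is a chain here and Ss is conditioned on, so the path is blocked at Ss.
Path 3: Mm ← Ff → Dd ← Ss ← Bb → Hh ← Pp
  Ss is a chain here and Ss is conditioned on, so the path is blocked at Ss.
Path 4: Mm ← Ff → Dd ← Ss → Hh ← Pp
  Ss is a fork here and Ss is conditioned on, so the path is blocked at Ss.
Path 5: Mm ← Ff → Hh ← Pp
  Hh is a collider here and neither Hh nor any of its descendants is conditioned on, so the collider stays closed — the path is blocked at Hh.
Path 6: Mm ← Ff → Pp
  Ff is a fork and Ff is not conditioned on — no node blocks this path, so it is active.
Because an active path exists, Mm and Pp are not d-separated.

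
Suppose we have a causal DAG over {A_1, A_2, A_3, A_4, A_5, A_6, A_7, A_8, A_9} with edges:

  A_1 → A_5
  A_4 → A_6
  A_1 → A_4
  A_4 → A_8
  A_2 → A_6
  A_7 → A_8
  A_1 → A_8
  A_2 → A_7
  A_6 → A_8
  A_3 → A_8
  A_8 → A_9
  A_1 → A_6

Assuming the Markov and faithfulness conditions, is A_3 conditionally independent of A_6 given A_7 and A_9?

No — A_3 and A_6 are not d-separated given {A_7, A_9}.

Enumerating the 6 paths from A_3 to A_6 and testing each for blocking by {A_7, A_9}:
Path 1: A_3 → A_8 ← A_7 ← A_2 → A_6
  A_7 is a chain here and A_7 is conditioned on, so the path is blocked at A_7.
Path 2: A_3 → A_8 ← A_6
  A_8 is a collider and its descendant A_9 is conditioned on, which opens it — no node blocks this path, so it is active.
Path 3: A_3 → A_8 ← A_1 → A_6
  A_8 is a collider and its descendant A_9 is conditioned on, which opens it; A_1 is a fork and A_1 is not conditioned on — no node blocks this path, so it is active.
Path 4: A_3 → A_8 ← A_1 → A_4 → A_6
  A_8 is a collider and its descendant A_9 is conditioned on, which opens it; A_1 is a fork and A_1 is not conditioned on; A_4 is a chain and A_4 is not conditioned on — no node blocks this path, so it is active.
Path 5: A_3 → A_8 ← A_4 → A_6
  A_8 is a collider and its descendant A_9 is conditioned on, which opens it; A_4 is a fork and A_4 is not conditioned on — no node blocks this path, so it is active.
Path 6: A_3 → A_8 ← A_4 ← A_1 → A_6
  A_8 is a collider and its descendant A_9 is conditioned on, which opens it; A_4 is a chain and A_4 is not conditioned on; A_1 is a fork and A_1 is not conditioned on — no node blocks this path, so it is active.
Because an active path exists, A_3 and A_6 are not d-separated.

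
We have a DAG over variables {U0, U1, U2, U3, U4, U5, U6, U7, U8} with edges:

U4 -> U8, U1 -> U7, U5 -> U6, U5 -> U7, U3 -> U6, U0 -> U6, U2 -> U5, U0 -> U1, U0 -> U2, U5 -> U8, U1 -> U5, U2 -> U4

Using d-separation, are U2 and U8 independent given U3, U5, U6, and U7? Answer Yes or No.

No

There are 5 undirected paths between U2 and U8; checking each against the conditioning set {U3, U5, U6, U7}:
  1. U2 → U4 → U8 — U4:chain[open] ⇒ active
  2. U2 → U5 → U8 — U5:chain[blocks] ⇒ blocked
  3. U2 ← U0 → U6 ← U5 → U8 — U0:fork[open]; U6:collider[open]; U5:fork[blocks] ⇒ blocked
  4. U2 ← U0 → U1 → U7 ← U5 → U8 — U0:fork[open]; U1:chain[open]; U7:collider[open]; U5:fork[blocks] ⇒ blocked
  5. U2 ← U0 → U1 → U5 → U8 — U0:fork[open]; U1:chain[open]; U5:chain[blocks] ⇒ blocked
At least one path is unblocked, so d-separation fails.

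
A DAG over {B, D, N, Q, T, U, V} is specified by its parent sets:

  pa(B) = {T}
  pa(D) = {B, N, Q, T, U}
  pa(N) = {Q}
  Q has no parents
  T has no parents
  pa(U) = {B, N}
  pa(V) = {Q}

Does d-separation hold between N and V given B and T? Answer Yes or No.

No

Enumerating the 5 paths from N to V and testing each for blocking by {B, T}:
Path 1: N → U ← B → D ← Q → V
  U is a collider here and neither U nor any of its descendants is conditioned on, so the collider stays closed — the path is blocked at U.
Path 2: N → U ← B ← T → D ← Q → V
  U is a collider here and neither U nor any of its descendants is conditioned on, so the collider stays closed — the path is blocked at U.
Path 3: N → U → D ← Q → V
  D is a collider here and neither D nor any of its descendants is conditioned on, so the collider stays closed — the path is blocked at D.
Path 4: N → D ← Q → V
  D is a collider here and neither D nor any of its descendants is conditioned on, so the collider stays closed — the path is blocked at D.
Path 5: N ← Q → V
  Q is a fork and Q is not conditioned on — no node blocks this path, so it is active.
Because an active path exists, N and V are not d-separated.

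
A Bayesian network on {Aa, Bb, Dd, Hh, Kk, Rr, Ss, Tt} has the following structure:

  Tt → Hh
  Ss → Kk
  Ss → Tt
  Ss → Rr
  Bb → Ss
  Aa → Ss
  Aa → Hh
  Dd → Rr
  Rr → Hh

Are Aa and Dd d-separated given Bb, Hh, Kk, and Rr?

We examine all 4 paths between Aa and Dd:
Path 1: Aa → Ss → Rr ← Dd
  Ss is a chain and Ss is not conditioned on; Rr is a collider and Rr is conditioned on, which opens it — no node blocks this path, so it is active.
Path 2: Aa → Ss → Tt → Hh ← Rr ← Dd
  Rr is a chain here and Rr is conditioned on, so the path is blocked at Rr.
Path 3: Aa → Hh ← Rr ← Dd
  Rr is a chain here and Rr is conditioned on, so the path is blocked at Rr.
Path 4: Aa → Hh ← Tt ← Ss → Rr ← Dd
  Hh is a collider and Hh is conditioned on, which opens it; Tt is a chain and Tt is not conditioned on; Ss is a fork and Ss is not conditioned on; Rr is a collider and Rr is conditioned on, which opens it — no node blocks this path, so it is active.
Because an active path exists, Aa and Dd are not d-separated.

No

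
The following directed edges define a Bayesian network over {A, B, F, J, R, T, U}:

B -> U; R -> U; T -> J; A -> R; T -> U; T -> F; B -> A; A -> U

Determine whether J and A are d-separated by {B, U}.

No

3 paths connect J and A; each must be blocked for d-separation to hold:
  1. J ← T → U ← A — T:fork[open]; U:collider[open] ⇒ active
  2. J ← T → U ← B → A — T:fork[open]; U:collider[open]; B:fork[blocks] ⇒ blocked
  3. J ← T → U ← R ← A — T:fork[open]; U:collider[open]; R:chain[open] ⇒ active
Because an active path exists, J and A are not d-separated.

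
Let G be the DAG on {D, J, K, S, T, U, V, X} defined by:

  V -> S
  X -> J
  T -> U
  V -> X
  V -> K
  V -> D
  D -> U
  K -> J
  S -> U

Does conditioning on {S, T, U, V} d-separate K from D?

4 paths connect K and D; each must be blocked for d-separation to hold:
Path 1: K → J ← X ← V → S → U ← D
  J is a collider here and neither J nor any of its descendants is conditioned on, so the collider stays closed — the path is blocked at J.
Path 2: K → J ← X ← V → D
  J is a collider here and neither J nor any of its descendants is conditioned on, so the collider stays closed — the path is blocked at J.
Path 3: K ← V → S → U ← D
  V is a fork here and V is conditioned on, so the path is blocked at V.
Path 4: K ← V → D
  V is a fork here and V is conditioned on, so the path is blocked at V.
Since every path is blocked, d-separation holds.

Yes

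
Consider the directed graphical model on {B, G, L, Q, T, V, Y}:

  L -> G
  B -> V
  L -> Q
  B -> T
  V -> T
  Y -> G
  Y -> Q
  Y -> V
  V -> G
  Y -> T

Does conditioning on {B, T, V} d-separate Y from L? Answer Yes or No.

Yes — Y and L are d-separated given {B, T, V}.

We examine all 5 paths between Y and L:
  1. Y → T ← B → V → G ← L — T:collider[open]; B:fork[blocks]; V:chain[blocks]; G:collider[blocks] ⇒ blocked
  2. Y → T ← V → G ← L — T:collider[open]; V:fork[blocks]; G:collider[blocks] ⇒ blocked
  3. Y → Q ← L — Q:collider[blocks] ⇒ blocked
  4. Y → G ← L — G:collider[blocks] ⇒ blocked
  5. Y → V → G ← L — V:chain[blocks]; G:collider[blocks] ⇒ blocked
Since every path is blocked, d-separation holds.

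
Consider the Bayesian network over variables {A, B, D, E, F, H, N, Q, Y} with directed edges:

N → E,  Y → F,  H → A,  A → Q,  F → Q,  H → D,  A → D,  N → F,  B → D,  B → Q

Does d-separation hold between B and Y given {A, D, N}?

3 paths connect B and Y; each must be blocked for d-separation to hold:
  1. B → Q ← F ← Y — Q:collider[blocks]; F:chain[open] ⇒ blocked
  2. B → D ← H → A → Q ← F ← Y — D:collider[open]; H:fork[open]; A:chain[blocks]; Q:collider[blocks]; F:chain[open] ⇒ blocked
  3. B → D ← A → Q ← F ← Y — D:collider[open]; A:fork[blocks]; Q:collider[blocks]; F:chain[open] ⇒ blocked
Every path is blocked, so B and Y are d-separated given {A, D, N}.

Yes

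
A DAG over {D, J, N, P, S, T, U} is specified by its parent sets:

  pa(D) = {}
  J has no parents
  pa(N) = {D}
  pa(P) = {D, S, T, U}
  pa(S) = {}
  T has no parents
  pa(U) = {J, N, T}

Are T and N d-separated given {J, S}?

Yes

4 paths connect T and N; each must be blocked for d-separation to hold:
Path 1: T → P ← D → N
  P is a collider here and neither P nor any of its descendants is conditioned on, so the collider stays closed — the path is blocked at P.
Path 2: T → P ← U ← N
  P is a collider here and neither P nor any of its descendants is conditioned on, so the collider stays closed — the path is blocked at P.
Path 3: T → U ← N
  U is a collider here and neither U nor any of its descendants is conditioned on, so the collider stays closed — the path is blocked at U.
Path 4: T → U → P ← D → N
  P is a collider here and neither P nor any of its descendants is conditioned on, so the collider stays closed — the path is blocked at P.
Since every path is blocked, d-separation holds.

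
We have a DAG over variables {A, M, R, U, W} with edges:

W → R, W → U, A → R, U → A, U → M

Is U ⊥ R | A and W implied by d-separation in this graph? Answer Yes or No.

Yes — U and R are d-separated given {A, W}.

Enumerating the 2 paths from U to R and testing each for blocking by {A, W}:
Path 1: U ← W → R
  W is a fork here and W is conditioned on, so the path is blocked at W.
Path 2: U → A → R
  A is a chain here and A is conditioned on, so the path is blocked at A.
All paths are blocked; U ⊥ R | {A, W} holds.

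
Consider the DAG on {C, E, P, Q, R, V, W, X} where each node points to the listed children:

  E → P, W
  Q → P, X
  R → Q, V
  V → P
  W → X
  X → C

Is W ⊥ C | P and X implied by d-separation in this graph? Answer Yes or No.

We examine all 3 paths between W and C:
  1. W → X → C — X:chain[blocks] ⇒ blocked
  2. W ← E → P ← V ← R → Q → X → C — E:fork[open]; P:collider[open]; V:chain[open]; R:fork[open]; Q:chain[open]; X:chain[blocks] ⇒ blocked
  3. W ← E → P ← Q → X → C — E:fork[open]; P:collider[open]; Q:fork[open]; X:chain[blocks] ⇒ blocked
Since every path is blocked, d-separation holds.

Yes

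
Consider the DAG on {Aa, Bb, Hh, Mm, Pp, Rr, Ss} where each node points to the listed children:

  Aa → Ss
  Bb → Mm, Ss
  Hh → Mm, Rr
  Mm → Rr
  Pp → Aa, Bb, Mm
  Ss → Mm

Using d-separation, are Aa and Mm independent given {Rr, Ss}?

No

Enumerating the 6 paths from Aa to Mm and testing each for blocking by {Rr, Ss}:
  1. Aa → Ss ← Bb → Mm — Ss:collider[open]; Bb:fork[open] ⇒ active
  2. Aa → Ss ← Bb ← Pp → Mm — Ss:collider[open]; Bb:chain[open]; Pp:fork[open] ⇒ active
  3. Aa → Ss → Mm — Ss:chain[blocks] ⇒ blocked
  4. Aa ← Pp → Bb → Ss → Mm — Pp:fork[open]; Bb:chain[open]; Ss:chain[blocks] ⇒ blocked
  5. Aa ← Pp → Bb → Mm — Pp:fork[open]; Bb:chain[open] ⇒ active
  6. Aa ← Pp → Mm — Pp:fork[open] ⇒ active
At least one path is unblocked, so d-separation fails.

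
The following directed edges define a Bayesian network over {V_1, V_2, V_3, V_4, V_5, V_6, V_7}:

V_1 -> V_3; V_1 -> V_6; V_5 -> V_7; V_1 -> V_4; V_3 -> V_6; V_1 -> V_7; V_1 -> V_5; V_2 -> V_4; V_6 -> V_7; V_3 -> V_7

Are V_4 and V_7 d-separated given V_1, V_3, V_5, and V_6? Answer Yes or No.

Yes

6 paths connect V_4 and V_7; each must be blocked for d-separation to hold:
Path 1: V_4 ← V_1 → V_6 ← V_3 → V_7
  V_1 is a fork here and V_1 is conditioned on, so the path is blocked at V_1.
Path 2: V_4 ← V_1 → V_6 → V_7
  V_1 is a fork here and V_1 is conditioned on, so the path is blocked at V_1.
Path 3: V_4 ← V_1 → V_3 → V_6 → V_7
  V_1 is a fork here and V_1 is conditioned on, so the path is blocked at V_1.
Path 4: V_4 ← V_1 → V_3 → V_7
  V_1 is a fork here and V_1 is conditioned on, so the path is blocked at V_1.
Path 5: V_4 ← V_1 → V_5 → V_7
  V_1 is a fork here and V_1 is conditioned on, so the path is blocked at V_1.
Path 6: V_4 ← V_1 → V_7
  V_1 is a fork here and V_1 is conditioned on, so the path is blocked at V_1.
Every path is blocked, so V_4 and V_7 are d-separated given {V_1, V_3, V_5, V_6}.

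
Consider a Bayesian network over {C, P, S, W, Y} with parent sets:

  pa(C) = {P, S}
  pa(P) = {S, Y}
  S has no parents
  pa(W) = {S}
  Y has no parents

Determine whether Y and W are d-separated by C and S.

There are 2 undirected paths between Y and W; checking each against the conditioning set {C, S}:
Path 1: Y → P → C ← S → W
  S is a fork here and S is conditioned on, so the path is blocked at S.
Path 2: Y → P ← S → W
  S is a fork here and S is conditioned on, so the path is blocked at S.
Every path is blocked, so Y and W are d-separated given {C, S}.

Yes — Y and W are d-separated given {C, S}.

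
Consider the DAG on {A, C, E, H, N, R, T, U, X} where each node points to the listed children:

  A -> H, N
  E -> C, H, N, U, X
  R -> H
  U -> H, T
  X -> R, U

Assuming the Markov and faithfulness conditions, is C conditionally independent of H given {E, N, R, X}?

Yes

There are 6 undirected paths between C and H; checking each against the conditioning set {E, N, R, X}:
Path 1: C ← E → X → U → H
  E is a fork here and E is conditioned on, so the path is blocked at E.
Path 2: C ← E → X → R → H
  E is a fork here and E is conditioned on, so the path is blocked at E.
Path 3: C ← E → U ← X → R → H
  E is a fork here and E is conditioned on, so the path is blocked at E.
Path 4: C ← E → U → H
  E is a fork here and E is conditioned on, so the path is blocked at E.
Path 5: C ← E → H
  E is a fork here and E is conditioned on, so the path is blocked at E.
Path 6: C ← E → N ← A → H
  E is a fork here and E is conditioned on, so the path is blocked at E.
All paths are blocked; C ⊥ H | {E, N, R, X} holds.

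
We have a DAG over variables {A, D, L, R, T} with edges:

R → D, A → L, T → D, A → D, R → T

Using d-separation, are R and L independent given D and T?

There are 2 undirected paths between R and L; checking each against the conditioning set {D, T}:
  1. R → D ← A → L — D:collider[open]; A:fork[open] ⇒ active
  2. R → T → D ← A → L — T:chain[blocks]; D:collider[open]; A:fork[open] ⇒ blocked
At least one path is unblocked, so d-separation fails.

No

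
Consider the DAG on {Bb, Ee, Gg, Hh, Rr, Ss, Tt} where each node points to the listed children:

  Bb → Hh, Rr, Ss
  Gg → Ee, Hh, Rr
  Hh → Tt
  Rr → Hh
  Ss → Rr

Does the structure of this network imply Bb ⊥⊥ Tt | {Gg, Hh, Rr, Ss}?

Yes — Bb and Tt are d-separated given {Gg, Hh, Rr, Ss}.

5 paths connect Bb and Tt; each must be blocked for d-separation to hold:
  1. Bb → Ss → Rr → Hh → Tt — Ss:chain[blocks]; Rr:chain[blocks]; Hh:chain[blocks] ⇒ blocked
  2. Bb → Ss → Rr ← Gg → Hh → Tt — Ss:chain[blocks]; Rr:collider[open]; Gg:fork[blocks]; Hh:chain[blocks] ⇒ blocked
  3. Bb → Hh → Tt — Hh:chain[blocks] ⇒ blocked
  4. Bb → Rr → Hh → Tt — Rr:chain[blocks]; Hh:chain[blocks] ⇒ blocked
  5. Bb → Rr ← Gg → Hh → Tt — Rr:collider[open]; Gg:fork[blocks]; Hh:chain[blocks] ⇒ blocked
All paths are blocked; Bb ⊥ Tt | {Gg, Hh, Rr, Ss} holds.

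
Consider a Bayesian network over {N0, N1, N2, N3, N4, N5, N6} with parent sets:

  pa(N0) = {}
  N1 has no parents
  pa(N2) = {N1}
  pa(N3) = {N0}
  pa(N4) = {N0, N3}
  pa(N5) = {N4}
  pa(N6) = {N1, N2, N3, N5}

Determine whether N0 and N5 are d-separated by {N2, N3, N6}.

4 paths connect N0 and N5; each must be blocked for d-separation to hold:
Path 1: N0 → N4 ← N3 → N6 ← N5
  N3 is a fork here and N3 is conditioned on, so the path is blocked at N3.
Path 2: N0 → N4 → N5
  N4 is a chain and N4 is not conditioned on — no node blocks this path, so it is active.
Path 3: N0 → N3 → N4 → N5
  N3 is a chain here and N3 is conditioned on, so the path is blocked at N3.
Path 4: N0 → N3 → N6 ← N5
  N3 is a chain here and N3 is conditioned on, so the path is blocked at N3.
Since the path N0 → N4 → N5 is active, N0 and N5 are not d-separated given {N2, N3, N6}.

No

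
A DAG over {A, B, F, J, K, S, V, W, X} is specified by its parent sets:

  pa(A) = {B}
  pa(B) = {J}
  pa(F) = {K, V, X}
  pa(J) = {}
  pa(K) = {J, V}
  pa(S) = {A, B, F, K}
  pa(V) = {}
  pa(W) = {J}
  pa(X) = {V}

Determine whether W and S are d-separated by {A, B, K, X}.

No

There are 6 undirected paths between W and S; checking each against the conditioning set {A, B, K, X}:
Path 1: W ← J → B → S
  B is a chain here and B is conditioned on, so the path is blocked at B.
Path 2: W ← J → B → A → S
  B is a chain here and B is conditioned on, so the path is blocked at B.
Path 3: W ← J → K → S
  K is a chain here and K is conditioned on, so the path is blocked at K.
Path 4: W ← J → K ← V → X → F → S
  X is a chain here and X is conditioned on, so the path is blocked at X.
Path 5: W ← J → K ← V → F → S
  J is a fork and J is not conditioned on; K is a collider and K is conditioned on, which opens it; V is a fork and V is not conditioned on; F is a chain and F is not conditioned on — no node blocks this path, so it is active.
Path 6: W ← J → K → F → S
  K is a chain here and K is conditioned on, so the path is blocked at K.
Because an active path exists, W and S are not d-separated.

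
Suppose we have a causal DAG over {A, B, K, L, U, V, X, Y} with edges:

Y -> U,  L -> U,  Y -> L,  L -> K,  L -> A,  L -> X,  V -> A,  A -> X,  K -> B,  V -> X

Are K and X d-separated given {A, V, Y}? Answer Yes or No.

No — K and X are not d-separated given {A, V, Y}.

3 paths connect K and X; each must be blocked for d-separation to hold:
Path 1: K ← L → A ← V → X
  V is a fork here and V is conditioned on, so the path is blocked at V.
Path 2: K ← L → A → X
  A is a chain here and A is conditioned on, so the path is blocked at A.
Path 3: K ← L → X
  L is a fork and L is not conditioned on — no node blocks this path, so it is active.
At least one path is unblocked, so d-separation fails.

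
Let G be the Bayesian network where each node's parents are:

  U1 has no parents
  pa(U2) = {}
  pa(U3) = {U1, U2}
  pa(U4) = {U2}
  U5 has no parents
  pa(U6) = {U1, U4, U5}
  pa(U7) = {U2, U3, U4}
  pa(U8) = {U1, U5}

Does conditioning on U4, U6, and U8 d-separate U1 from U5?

No

There are 6 undirected paths between U1 and U5; checking each against the conditioning set {U4, U6, U8}:
  1. U1 → U6 ← U5 — U6:collider[open] ⇒ active
  2. U1 → U8 ← U5 — U8:collider[open] ⇒ active
  3. U1 → U3 → U7 ← U4 → U6 ← U5 — U3:chain[open]; U7:collider[blocks]; U4:fork[blocks]; U6:collider[open] ⇒ blocked
  4. U1 → U3 → U7 ← U2 → U4 → U6 ← U5 — U3:chain[open]; U7:collider[blocks]; U2:fork[open]; U4:chain[blocks]; U6:collider[open] ⇒ blocked
  5. U1 → U3 ← U2 → U7 ← U4 → U6 ← U5 — U3:collider[blocks]; U2:fork[open]; U7:collider[blocks]; U4:fork[blocks]; U6:collider[open] ⇒ blocked
  6. U1 → U3 ← U2 → U4 → U6 ← U5 — U3:collider[blocks]; U2:fork[open]; U4:chain[blocks]; U6:collider[open] ⇒ blocked
At least one path is unblocked, so d-separation fails.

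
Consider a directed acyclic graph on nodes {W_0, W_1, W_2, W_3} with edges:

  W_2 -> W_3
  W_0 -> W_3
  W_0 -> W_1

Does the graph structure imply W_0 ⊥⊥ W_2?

Yes

The only undirected path from W_0 to W_2 is:
Path 1: W_0 → W_3 ← W_2
  W_3 is a collider here and neither W_3 nor any of its descendants is conditioned on, so the collider stays closed — the path is blocked at W_3.
Since every path is blocked, d-separation holds.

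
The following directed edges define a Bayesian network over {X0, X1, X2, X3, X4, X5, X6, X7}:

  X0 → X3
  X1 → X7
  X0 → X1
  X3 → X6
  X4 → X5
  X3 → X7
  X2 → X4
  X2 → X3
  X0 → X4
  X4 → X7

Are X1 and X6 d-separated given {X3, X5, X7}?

Yes

There are 6 undirected paths between X1 and X6; checking each against the conditioning set {X3, X5, X7}:
  1. X1 → X7 ← X3 → X6 — X7:collider[open]; X3:fork[blocks] ⇒ blocked
  2. X1 → X7 ← X4 ← X0 → X3 → X6 — X7:collider[open]; X4:chain[open]; X0:fork[open]; X3:chain[blocks] ⇒ blocked
  3. X1 → X7 ← X4 ← X2 → X3 → X6 — X7:collider[open]; X4:chain[open]; X2:fork[open]; X3:chain[blocks] ⇒ blocked
  4. X1 ← X0 → X3 → X6 — X0:fork[open]; X3:chain[blocks] ⇒ blocked
  5. X1 ← X0 → X4 → X7 ← X3 → X6 — X0:fork[open]; X4:chain[open]; X7:collider[open]; X3:fork[blocks] ⇒ blocked
  6. X1 ← X0 → X4 ← X2 → X3 → X6 — X0:fork[open]; X4:collider[open]; X2:fork[open]; X3:chain[blocks] ⇒ blocked
Every path is blocked, so X1 and X6 are d-separated given {X3, X5, X7}.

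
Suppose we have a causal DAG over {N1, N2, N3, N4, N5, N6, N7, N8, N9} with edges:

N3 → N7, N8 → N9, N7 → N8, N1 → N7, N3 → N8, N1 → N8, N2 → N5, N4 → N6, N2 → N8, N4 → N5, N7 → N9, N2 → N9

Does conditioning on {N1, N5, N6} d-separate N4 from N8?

No

We examine all 5 paths between N4 and N8:
  1. N4 → N5 ← N2 → N9 ← N8 — N5:collider[open]; N2:fork[open]; N9:collider[blocks] ⇒ blocked
  2. N4 → N5 ← N2 → N9 ← N7 ← N3 → N8 — N5:collider[open]; N2:fork[open]; N9:collider[blocks]; N7:chain[open]; N3:fork[open] ⇒ blocked
  3. N4 → N5 ← N2 → N9 ← N7 ← N1 → N8 — N5:collider[open]; N2:fork[open]; N9:collider[blocks]; N7:chain[open]; N1:fork[blocks] ⇒ blocked
  4. N4 → N5 ← N2 → N9 ← N7 → N8 — N5:collider[open]; N2:fork[open]; N9:collider[blocks]; N7:fork[open] ⇒ blocked
  5. N4 → N5 ← N2 → N8 — N5:collider[open]; N2:fork[open] ⇒ active
Since the path N4 → N5 ← N2 → N8 is active, N4 and N8 are not d-separated given {N1, N5, N6}.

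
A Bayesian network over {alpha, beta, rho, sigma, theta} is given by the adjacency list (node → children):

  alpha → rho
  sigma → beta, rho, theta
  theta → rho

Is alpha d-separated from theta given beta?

Yes

Enumerating the 2 paths from alpha to theta and testing each for blocking by {beta}:
Path 1: alpha → rho ← theta
  rho is a collider here and neither rho nor any of its descendants is conditioned on, so the collider stays closed — the path is blocked at rho.
Path 2: alpha → rho ← sigma → theta
  rho is a collider here and neither rho nor any of its descendants is conditioned on, so the collider stays closed — the path is blocked at rho.
All paths are blocked; alpha ⊥ theta | {beta} holds.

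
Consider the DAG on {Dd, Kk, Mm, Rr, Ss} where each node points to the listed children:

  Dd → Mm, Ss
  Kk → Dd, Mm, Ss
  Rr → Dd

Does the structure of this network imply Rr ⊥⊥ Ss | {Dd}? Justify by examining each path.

3 paths connect Rr and Ss; each must be blocked for d-separation to hold:
Path 1: Rr → Dd → Mm ← Kk → Ss
  Dd is a chain here and Dd is conditioned on, so the path is blocked at Dd.
Path 2: Rr → Dd → Ss
  Dd is a chain here and Dd is conditioned on, so the path is blocked at Dd.
Path 3: Rr → Dd ← Kk → Ss
  Dd is a collider and Dd is conditioned on, which opens it; Kk is a fork and Kk is not conditioned on — no node blocks this path, so it is active.
Since the path Rr → Dd ← Kk → Ss is active, Rr and Ss are not d-separated given {Dd}.

No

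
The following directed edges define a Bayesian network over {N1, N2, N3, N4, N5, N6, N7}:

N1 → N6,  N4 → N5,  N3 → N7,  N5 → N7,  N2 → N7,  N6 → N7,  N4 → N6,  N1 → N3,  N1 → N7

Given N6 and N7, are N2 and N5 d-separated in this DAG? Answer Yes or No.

4 paths connect N2 and N5; each must be blocked for d-separation to hold:
Path 1: N2 → N7 ← N3 ← N1 → N6 ← N4 → N5
  N7 is a collider and N7 is conditioned on, which opens it; N3 is a chain and N3 is not conditioned on; N1 is a fork and N1 is not conditioned on; N6 is a collider and N6 is conditioned on, which opens it; N4 is a fork and N4 is not conditioned on — no node blocks this path, so it is active.
Path 2: N2 → N7 ← N5
  N7 is a collider and N7 is conditioned on, which opens it — no node blocks this path, so it is active.
Path 3: N2 → N7 ← N6 ← N4 → N5
  N6 is a chain here and N6 is conditioned on, so the path is blocked at N6.
Path 4: N2 → N7 ← N1 → N6 ← N4 → N5
  N7 is a collider and N7 is conditioned on, which opens it; N1 is a fork and N1 is not conditioned on; N6 is a collider and N6 is conditioned on, which opens it; N4 is a fork and N4 is not conditioned on — no node blocks this path, so it is active.
At least one path is unblocked, so d-separation fails.

No — N2 and N5 are not d-separated given {N6, N7}.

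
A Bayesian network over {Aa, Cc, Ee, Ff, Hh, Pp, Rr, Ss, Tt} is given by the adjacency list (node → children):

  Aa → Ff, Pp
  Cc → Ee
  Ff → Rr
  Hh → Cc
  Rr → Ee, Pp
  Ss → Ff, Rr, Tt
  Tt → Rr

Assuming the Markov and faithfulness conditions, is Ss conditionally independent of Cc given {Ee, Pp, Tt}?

No

We examine all 4 paths between Ss and Cc:
  1. Ss → Tt → Rr → Ee ← Cc — Tt:chain[blocks]; Rr:chain[open]; Ee:collider[open] ⇒ blocked
  2. Ss → Ff ← Aa → Pp ← Rr → Ee ← Cc — Ff:collider[open]; Aa:fork[open]; Pp:collider[open]; Rr:fork[open]; Ee:collider[open] ⇒ active
  3. Ss → Ff → Rr → Ee ← Cc — Ff:chain[open]; Rr:chain[open]; Ee:collider[open] ⇒ active
  4. Ss → Rr → Ee ← Cc — Rr:chain[open]; Ee:collider[open] ⇒ active
At least one path is unblocked, so d-separation fails.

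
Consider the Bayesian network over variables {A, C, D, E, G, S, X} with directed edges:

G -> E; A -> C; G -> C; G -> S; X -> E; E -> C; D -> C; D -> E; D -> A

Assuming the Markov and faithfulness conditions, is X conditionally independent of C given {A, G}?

4 paths connect X and C; each must be blocked for d-separation to hold:
  1. X → E → C — E:chain[open] ⇒ active
  2. X → E ← G → C — E:collider[blocks]; G:fork[blocks] ⇒ blocked
  3. X → E ← D → C — E:collider[blocks]; D:fork[open] ⇒ blocked
  4. X → E ← D → A → C — E:collider[blocks]; D:fork[open]; A:chain[blocks] ⇒ blocked
Since the path X → E → C is active, X and C are not d-separated given {A, G}.

No — X and C are not d-separated given {A, G}.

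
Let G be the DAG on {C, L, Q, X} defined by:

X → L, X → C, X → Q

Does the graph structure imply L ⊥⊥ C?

No

There is one path between L and C:
  1. L ← X → C — X:fork[open] ⇒ active
At least one path is unblocked, so d-separation fails.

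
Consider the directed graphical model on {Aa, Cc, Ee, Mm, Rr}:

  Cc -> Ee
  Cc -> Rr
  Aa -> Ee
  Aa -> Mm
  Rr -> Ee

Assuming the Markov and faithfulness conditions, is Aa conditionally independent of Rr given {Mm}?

There are 2 undirected paths between Aa and Rr; checking each against the conditioning set {Mm}:
  1. Aa → Ee ← Rr — Ee:collider[blocks] ⇒ blocked
  2. Aa → Ee ← Cc → Rr — Ee:collider[blocks]; Cc:fork[open] ⇒ blocked
Every path is blocked, so Aa and Rr are d-separated given {Mm}.

Yes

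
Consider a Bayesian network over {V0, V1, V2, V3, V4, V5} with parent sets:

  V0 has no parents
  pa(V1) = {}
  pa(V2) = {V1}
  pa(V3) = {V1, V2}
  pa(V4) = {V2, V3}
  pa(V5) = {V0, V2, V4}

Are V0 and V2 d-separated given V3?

Enumerating the 4 paths from V0 to V2 and testing each for blocking by {V3}:
  1. V0 → V5 ← V2 — V5:collider[blocks] ⇒ blocked
  2. V0 → V5 ← V4 ← V2 — V5:collider[blocks]; V4:chain[open] ⇒ blocked
  3. V0 → V5 ← V4 ← V3 ← V1 → V2 — V5:collider[blocks]; V4:chain[open]; V3:chain[blocks]; V1:fork[open] ⇒ blocked
  4. V0 → V5 ← V4 ← V3 ← V2 — V5:collider[blocks]; V4:chain[open]; V3:chain[blocks] ⇒ blocked
Since every path is blocked, d-separation holds.

Yes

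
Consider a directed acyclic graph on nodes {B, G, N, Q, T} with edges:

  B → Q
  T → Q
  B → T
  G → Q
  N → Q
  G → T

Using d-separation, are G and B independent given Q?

No

We examine all 4 paths between G and B:
Path 1: G → T ← B
  T is a collider and its descendant Q is conditioned on, which opens it — no node blocks this path, so it is active.
Path 2: G → T → Q ← B
  T is a chain and T is not conditioned on; Q is a collider and Q is conditioned on, which opens it — no node blocks this path, so it is active.
Path 3: G → Q ← B
  Q is a collider and Q is conditioned on, which opens it — no node blocks this path, so it is active.
Path 4: G → Q ← T ← B
  Q is a collider and Q is conditioned on, which opens it; T is a chain and T is not conditioned on — no node blocks this path, so it is active.
Because an active path exists, G and B are not d-separated.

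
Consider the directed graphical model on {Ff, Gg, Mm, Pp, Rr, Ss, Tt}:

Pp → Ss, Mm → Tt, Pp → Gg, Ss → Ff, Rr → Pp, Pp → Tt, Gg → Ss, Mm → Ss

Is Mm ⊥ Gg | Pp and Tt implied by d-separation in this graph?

Yes

4 paths connect Mm and Gg; each must be blocked for d-separation to hold:
Path 1: Mm → Tt ← Pp → Gg
  Pp is a fork here and Pp is conditioned on, so the path is blocked at Pp.
Path 2: Mm → Tt ← Pp → Ss ← Gg
  Pp is a fork here and Pp is conditioned on, so the path is blocked at Pp.
Path 3: Mm → Ss ← Gg
  Ss is a collider here and neither Ss nor any of its descendants is conditioned on, so the collider stays closed — the path is blocked at Ss.
Path 4: Mm → Ss ← Pp → Gg
  Ss is a collider here and neither Ss nor any of its descendants is conditioned on, so the collider stays closed — the path is blocked at Ss.
Since every path is blocked, d-separation holds.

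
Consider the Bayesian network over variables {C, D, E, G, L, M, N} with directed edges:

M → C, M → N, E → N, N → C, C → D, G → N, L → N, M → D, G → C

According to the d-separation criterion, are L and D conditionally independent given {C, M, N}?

Enumerating the 6 paths from L to D and testing each for blocking by {C, M, N}:
  1. L → N ← G → C ← M → D — N:collider[open]; G:fork[open]; C:collider[open]; M:fork[blocks] ⇒ blocked
  2. L → N ← G → C → D — N:collider[open]; G:fork[open]; C:chain[blocks] ⇒ blocked
  3. L → N ← M → D — N:collider[open]; M:fork[blocks] ⇒ blocked
  4. L → N ← M → C → D — N:collider[open]; M:fork[blocks]; C:chain[blocks] ⇒ blocked
  5. L → N → C ← M → D — N:chain[blocks]; C:collider[open]; M:fork[blocks] ⇒ blocked
  6. L → N → C → D — N:chain[blocks]; C:chain[blocks] ⇒ blocked
Every path is blocked, so L and D are d-separated given {C, M, N}.

Yes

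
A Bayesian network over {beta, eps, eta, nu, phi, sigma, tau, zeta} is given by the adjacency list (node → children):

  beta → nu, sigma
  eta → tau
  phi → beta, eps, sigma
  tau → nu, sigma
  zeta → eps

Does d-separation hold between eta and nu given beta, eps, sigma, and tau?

Enumerating the 3 paths from eta to nu and testing each for blocking by {beta, eps, sigma, tau}:
  1. eta → tau → nu — tau:chain[blocks] ⇒ blocked
  2. eta → tau → sigma ← phi → beta → nu — tau:chain[blocks]; sigma:collider[open]; phi:fork[open]; beta:chain[blocks] ⇒ blocked
  3. eta → tau → sigma ← beta → nu — tau:chain[blocks]; sigma:collider[open]; beta:fork[blocks] ⇒ blocked
Since every path is blocked, d-separation holds.

Yes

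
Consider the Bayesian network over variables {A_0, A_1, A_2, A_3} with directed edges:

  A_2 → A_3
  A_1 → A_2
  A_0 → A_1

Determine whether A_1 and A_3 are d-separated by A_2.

Yes — A_1 and A_3 are d-separated given {A_2}.

Only one path connects A_1 and A_3:
  1. A_1 → A_2 → A_3 — A_2:chain[blocks] ⇒ blocked
Every path is blocked, so A_1 and A_3 are d-separated given {A_2}.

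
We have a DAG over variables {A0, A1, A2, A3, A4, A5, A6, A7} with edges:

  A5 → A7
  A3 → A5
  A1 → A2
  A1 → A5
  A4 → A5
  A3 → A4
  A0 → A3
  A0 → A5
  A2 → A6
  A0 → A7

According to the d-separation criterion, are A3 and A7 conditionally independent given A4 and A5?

There are 6 undirected paths between A3 and A7; checking each against the conditioning set {A4, A5}:
Path 1: A3 → A5 ← A0 → A7
  A5 is a collider and A5 is conditioned on, which opens it; A0 is a fork and A0 is not conditioned on — no node blocks this path, so it is active.
Path 2: A3 → A5 → A7
  A5 is a chain here and A5 is conditioned on, so the path is blocked at A5.
Path 3: A3 → A4 → A5 ← A0 → A7
  A4 is a chain here and A4 is conditioned on, so the path is blocked at A4.
Path 4: A3 → A4 → A5 → A7
  A4 is a chain here and A4 is conditioned on, so the path is blocked at A4.
Path 5: A3 ← A0 → A5 → A7
  A5 is a chain here and A5 is conditioned on, so the path is blocked at A5.
Path 6: A3 ← A0 → A7
  A0 is a fork and A0 is not conditioned on — no node blocks this path, so it is active.
Since the path A3 → A5 ← A0 → A7 is active, A3 and A7 are not d-separated given {A4, A5}.

No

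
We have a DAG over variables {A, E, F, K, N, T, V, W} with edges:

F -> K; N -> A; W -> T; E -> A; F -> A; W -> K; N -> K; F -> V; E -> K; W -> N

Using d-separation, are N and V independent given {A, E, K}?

6 paths connect N and V; each must be blocked for d-separation to hold:
Path 1: N → A ← E → K ← F → V
  E is a fork here and E is conditioned on, so the path is blocked at E.
Path 2: N → A ← F → V
  A is a collider and A is conditioned on, which opens it; F is a fork and F is not conditioned on — no node blocks this path, so it is active.
Path 3: N → K ← E → A ← F → V
  E is a fork here and E is conditioned on, so the path is blocked at E.
Path 4: N → K ← F → V
  K is a collider and K is conditioned on, which opens it; F is a fork and F is not conditioned on — no node blocks this path, so it is active.
Path 5: N ← W → K ← E → A ← F → V
  E is a fork here and E is conditioned on, so the path is blocked at E.
Path 6: N ← W → K ← F → V
  W is a fork and W is not conditioned on; K is a collider and K is conditioned on, which opens it; F is a fork and F is not conditioned on — no node blocks this path, so it is active.
Because an active path exists, N and V are not d-separated.

No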